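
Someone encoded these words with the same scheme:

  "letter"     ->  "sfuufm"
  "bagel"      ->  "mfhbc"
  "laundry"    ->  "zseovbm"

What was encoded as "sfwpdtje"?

discover

The output letters match the input read backwards, each shifted +1: letter reversed is rettel. Two steps: reverse the string, then apply a Caesar shift of +1.
Decoding sfwpdtje: shift back: s−1=r, f−1=e, w−1=v, p−1=o, d−1=c, t−1=s, j−1=i, e−1=d → revocsid; then reverse → discover.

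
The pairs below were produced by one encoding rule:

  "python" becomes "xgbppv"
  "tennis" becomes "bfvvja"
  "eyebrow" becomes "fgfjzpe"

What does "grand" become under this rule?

ozbvl

The rule splits by letter class: vowels +1, consonants +8.
On grand: g(cons)+8=o, r(cons)+8=z, a(vowel)+1=b, n(cons)+8=v, d(cons)+8=l.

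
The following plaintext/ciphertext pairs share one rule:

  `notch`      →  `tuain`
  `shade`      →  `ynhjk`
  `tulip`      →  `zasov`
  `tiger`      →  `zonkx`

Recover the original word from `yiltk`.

Shifts by position in notch: pos 0: n→t (+6), pos 1: o→u (+6), pos 2: t→a (+7), pos 3: c→i (+6), pos 4: h→n (+6) — repeating every 3. The shifts repeat in a cycle of length 3: positions 0,1,… shift by +6, +6, +7, then the pattern repeats.
Decoding yiltk: y−6=s, i−6=c, l−7=e, t−6=n, k−6=e.

scene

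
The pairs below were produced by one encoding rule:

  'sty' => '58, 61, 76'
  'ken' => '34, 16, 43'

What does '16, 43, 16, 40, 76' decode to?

enemy

Each letter becomes 3×(its alphabet position, a=1..z=26) + 1.
Undoing it on 16, 43, 16, 40, 76: 16→(16−1)÷3=5=e, 43→(43−1)÷3=14=n, 16→(16−1)÷3=5=e, 40→(40−1)÷3=13=m, 76→(76−1)÷3=25=y.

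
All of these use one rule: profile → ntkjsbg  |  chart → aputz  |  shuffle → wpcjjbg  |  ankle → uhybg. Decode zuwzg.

Each letter's alphabet position (a=0..z=25) is mapped through 3·x+20 mod 26 — an affine cipher.
Undoing it on zuwzg: z(25)→9·(25−20)≡19=t; u(20)→9·(20−20)≡0=a; w(22)→9·(22−20)≡18=s; z(25)→9·(25−20)≡19=t; g(6)→9·(6−20)≡4=e (all mod 26).

taste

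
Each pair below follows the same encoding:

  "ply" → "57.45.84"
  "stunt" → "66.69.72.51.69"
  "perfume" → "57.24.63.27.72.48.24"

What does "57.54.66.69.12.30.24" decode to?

With a=1..z=26, the number is 3·pos + 9.
Reversing it on 57.54.66.69.12.30.24: 57→(57−9)÷3=16=p, 54→(54−9)÷3=15=o, 66→(66−9)÷3=19=s, 69→(69−9)÷3=20=t, 12→(12−9)÷3=1=a, 30→(30−9)÷3=7=g, 24→(24−9)÷3=5=e.

postage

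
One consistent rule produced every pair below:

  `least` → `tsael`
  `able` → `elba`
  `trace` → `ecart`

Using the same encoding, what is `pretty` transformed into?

The output letters match the input read backwards: least reversed is tsael. The word is simply reversed.
On pretty: reverse → ytterp.

ytterp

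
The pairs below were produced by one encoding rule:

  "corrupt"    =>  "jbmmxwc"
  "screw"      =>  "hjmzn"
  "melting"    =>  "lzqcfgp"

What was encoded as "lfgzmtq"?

This is an affine cipher: with a=0,…,z=25, each position x becomes (21x+19) mod 26.
Reversing it on lfgzmtq: l(11)→5·(11−19)≡12=m; f(5)→5·(5−19)≡8=i; g(6)→5·(6−19)≡13=n; z(25)→5·(25−19)≡4=e; m(12)→5·(12−19)≡17=r; t(19)→5·(19−19)≡0=a; q(16)→5·(16−19)≡11=l (all mod 26).

mineral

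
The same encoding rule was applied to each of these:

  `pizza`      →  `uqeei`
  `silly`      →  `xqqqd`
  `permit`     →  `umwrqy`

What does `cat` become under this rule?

hiy

The shift depends on letter class: consonant p→u is +5, but vowel i→q is +8. Vowels shift forward by 8 and consonants shift forward by 5.
For cat: c(cons)+5=h, a(vowel)+8=i, t(cons)+5=y.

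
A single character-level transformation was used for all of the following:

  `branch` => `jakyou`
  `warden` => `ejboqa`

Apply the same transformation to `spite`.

ayseq

In branch: b→j is +8, r→a is +9, a→k is +10, n→y is +11 — the shift increases by 1 each position. Letter i (0-indexed) is shifted by i+8, so successive shifts are 8, 9, 10, ….
On spite: s+8=a, p+9=y, i+10=s, t+11=e, e+12=q.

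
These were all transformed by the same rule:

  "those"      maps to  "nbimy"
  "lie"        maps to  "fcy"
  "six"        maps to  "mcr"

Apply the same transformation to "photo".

This is a Caesar cipher with shift 20.
Applying it to photo: p+20=j, h+20=b, o+20=i, t+20=n, o+20=i.

jbini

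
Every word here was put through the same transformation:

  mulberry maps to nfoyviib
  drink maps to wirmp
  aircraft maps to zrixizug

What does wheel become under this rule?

Each pair mirrors across the alphabet (m↔n, u↔f, l↔o): positions sum to 25. This is the alphabet-reversal cipher (Atbash): a becomes z, b becomes y, etc.
On wheel: w↔d, h↔s, e↔v, e↔v, l↔o.

dsvvo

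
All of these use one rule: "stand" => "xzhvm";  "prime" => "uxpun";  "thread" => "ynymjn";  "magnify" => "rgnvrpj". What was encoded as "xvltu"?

In stand: s→x is +5, t→z is +6, a→h is +7, n→v is +8 — the shift increases by 1 each position. Each letter shifts forward by (position + 5), i.e. 5, 6, 7, … — the shift grows by one for each successive letter.
Undoing it on xvltu: x−5=s, v−6=p, l−7=e, t−8=l, u−9=l.

spell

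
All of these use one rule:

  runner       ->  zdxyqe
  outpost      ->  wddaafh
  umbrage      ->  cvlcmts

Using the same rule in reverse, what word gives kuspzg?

client

In runner: r→z is +8, u→d is +9, n→x is +10, n→y is +11 — the shift increases by 1 each position. The shift increases by 1 at each position, starting from +8: 8, 9, 10, ….
Decoding kuspzg: k−8=c, u−9=l, s−10=i, p−11=e, z−12=n, g−13=t.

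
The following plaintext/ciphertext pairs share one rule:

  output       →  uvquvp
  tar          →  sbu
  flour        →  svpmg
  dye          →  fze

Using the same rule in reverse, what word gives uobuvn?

mutant

The output letters match the input read backwards, each shifted +1: output reversed is tuptuo. Read the word backwards and shift each letter +1.
Reversing it on uobuvn: shift back: u−1=t, o−1=n, b−1=a, u−1=t, v−1=u, n−1=m → tnatum; then reverse → mutant.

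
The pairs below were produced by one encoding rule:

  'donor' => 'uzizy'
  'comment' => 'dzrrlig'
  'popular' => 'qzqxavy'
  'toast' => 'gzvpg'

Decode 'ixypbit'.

d(3)→u(20) and o(14)→z(25) fit y≡17x+21 (mod 26); the inverse of 17 mod 26 is 23. Each letter's alphabet position (a=0..z=25) is mapped through 17·x+21 mod 26 — an affine cipher.
Undoing it on ixypbit: i(8)→23·(8−21)≡13=n; x(23)→23·(23−21)≡20=u; y(24)→23·(24−21)≡17=r; p(15)→23·(15−21)≡18=s; b(1)→23·(1−21)≡8=i; i(8)→23·(8−21)≡13=n; t(19)→23·(19−21)≡6=g (all mod 26).

nursing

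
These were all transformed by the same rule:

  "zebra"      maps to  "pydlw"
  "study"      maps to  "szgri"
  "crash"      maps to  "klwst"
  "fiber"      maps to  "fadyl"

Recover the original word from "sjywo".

sneak

z(25)→p(15) and e(4)→y(24) fit y≡7x+22 (mod 26); the inverse of 7 mod 26 is 15. Treating letters as 0–25, the rule is x ↦ 7x + 22 (mod 26).
Decoding sjywo: s(18)→15·(18−22)≡18=s; j(9)→15·(9−22)≡13=n; y(24)→15·(24−22)≡4=e; w(22)→15·(22−22)≡0=a; o(14)→15·(14−22)≡10=k (all mod 26).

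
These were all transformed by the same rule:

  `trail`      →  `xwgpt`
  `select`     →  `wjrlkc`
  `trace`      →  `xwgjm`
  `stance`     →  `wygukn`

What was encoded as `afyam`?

waste

Each letter shifts forward by (position + 4), i.e. 4, 5, 6, … — the shift grows by one for each successive letter.
Decoding afyam: a−4=w, f−5=a, y−6=s, a−7=t, m−8=e.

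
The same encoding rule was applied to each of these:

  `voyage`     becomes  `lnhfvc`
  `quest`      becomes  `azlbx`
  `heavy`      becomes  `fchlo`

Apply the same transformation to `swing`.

nupdz

The output letters match the input read backwards, each shifted +7: voyage reversed is egayov. The word is reversed, then every letter is shifted forward by 7.
On swing: reverse → gniws; then shift: g+7=n, n+7=u, i+7=p, w+7=d, s+7=z.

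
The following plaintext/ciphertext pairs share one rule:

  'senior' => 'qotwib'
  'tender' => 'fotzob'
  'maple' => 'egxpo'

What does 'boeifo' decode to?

remote

This is an affine cipher: with a=0,…,z=25, each position x becomes (15x+6) mod 26.
Decoding boeifo: b(1)→7·(1−6)≡17=r; o(14)→7·(14−6)≡4=e; e(4)→7·(4−6)≡12=m; i(8)→7·(8−6)≡14=o; f(5)→7·(5−6)≡19=t; o(14)→7·(14−6)≡4=e (all mod 26).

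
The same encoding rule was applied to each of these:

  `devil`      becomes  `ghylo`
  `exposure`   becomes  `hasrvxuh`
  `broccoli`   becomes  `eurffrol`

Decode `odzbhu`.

Compare letters: d→g is +3, e→h is +3, v→y is +3 — a constant shift. It's a constant shift of +3 (ROT3).
Reversing it on odzbhu: o−3=l, d−3=a, z−3=w, b−3=y, h−3=e, u−3=r.

lawyer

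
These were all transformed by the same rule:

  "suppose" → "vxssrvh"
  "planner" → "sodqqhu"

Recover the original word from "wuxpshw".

This is a Caesar cipher with shift 3.
Reversing it on wuxpshw: w−3=t, u−3=r, x−3=u, p−3=m, s−3=p, h−3=e, w−3=t.

trumpet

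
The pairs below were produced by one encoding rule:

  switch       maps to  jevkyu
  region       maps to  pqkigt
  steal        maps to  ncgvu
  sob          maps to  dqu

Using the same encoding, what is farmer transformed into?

tgotch

Read the word backwards and shift each letter +2.
Applying it to farmer: reverse → remraf; then shift: r+2=t, e+2=g, m+2=o, r+2=t, a+2=c, f+2=h.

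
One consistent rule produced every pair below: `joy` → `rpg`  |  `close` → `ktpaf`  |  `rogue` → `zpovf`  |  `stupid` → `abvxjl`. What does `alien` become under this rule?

The shift depends on letter class: consonant j→r is +8, but vowel o→p is +1. The rule splits by letter class: vowels +1, consonants +8.
Applying it to alien: a(vowel)+1=b, l(cons)+8=t, i(vowel)+1=j, e(vowel)+1=f, n(cons)+8=v.

btjfv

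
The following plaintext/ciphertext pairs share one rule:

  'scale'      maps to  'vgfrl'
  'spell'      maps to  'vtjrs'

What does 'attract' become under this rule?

dxyxhkc

Letter i (0-indexed) is shifted by i+3, so successive shifts are 3, 4, 5, ….
For attract: a+3=d, t+4=x, t+5=y, r+6=x, a+7=h, c+8=k, t+9=c.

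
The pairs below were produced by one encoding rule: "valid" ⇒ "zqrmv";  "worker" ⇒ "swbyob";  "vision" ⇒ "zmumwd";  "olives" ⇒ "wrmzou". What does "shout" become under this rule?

v(21)→z(25) and a(0)→q(16) fit y≡19x+16 (mod 26); the inverse of 19 mod 26 is 11. This is an affine cipher: with a=0,…,z=25, each position x becomes (19x+16) mod 26.
On shout: s(18)→19·18+16≡20=u; h(7)→19·7+16≡19=t; o(14)→19·14+16≡22=w; u(20)→19·20+16≡6=g; t(19)→19·19+16≡13=n (all mod 26).

utwgn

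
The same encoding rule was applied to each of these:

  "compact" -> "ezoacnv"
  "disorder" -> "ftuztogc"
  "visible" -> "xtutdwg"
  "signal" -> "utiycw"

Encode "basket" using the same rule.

Shifts by position in compact: pos 0: c→e (+2), pos 1: o→z (+11), pos 2: m→o (+2), pos 3: p→a (+11) — repeating every 2. The shifts repeat in a cycle of length 2: positions 0,1,… shift by +2, +11, then the pattern repeats.
On basket: b+2=d, a+11=l, s+2=u, k+11=v, e+2=g, t+11=e.

dluvge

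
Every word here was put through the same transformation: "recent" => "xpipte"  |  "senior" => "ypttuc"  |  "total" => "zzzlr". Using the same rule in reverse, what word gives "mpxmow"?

It's a Vigenère-style cipher with numeric key [6,11]: position i shifts by key[i mod 2].
Decoding mpxmow: m−6=g, p−11=e, x−6=r, m−11=b, o−6=i, w−11=l.

gerbil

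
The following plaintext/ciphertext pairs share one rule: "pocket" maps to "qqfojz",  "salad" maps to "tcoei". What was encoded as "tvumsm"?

string

In pocket: p→q is +1, o→q is +2, c→f is +3, k→o is +4 — the shift increases by 1 each position. Each letter shifts forward by (position + 1), i.e. 1, 2, 3, … — the shift grows by one for each successive letter.
Decoding tvumsm: t−1=s, v−2=t, u−3=r, m−4=i, s−5=n, m−6=g.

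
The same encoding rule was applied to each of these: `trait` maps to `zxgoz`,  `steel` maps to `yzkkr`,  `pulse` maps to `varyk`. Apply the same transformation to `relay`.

xkrge

Compare letters: t→z is +6, r→x is +6, a→g is +6 — a constant shift. Each letter is shifted forward by 6 in the alphabet (a Caesar shift of +6).
On relay: r+6=x, e+6=k, l+6=r, a+6=g, y+6=e.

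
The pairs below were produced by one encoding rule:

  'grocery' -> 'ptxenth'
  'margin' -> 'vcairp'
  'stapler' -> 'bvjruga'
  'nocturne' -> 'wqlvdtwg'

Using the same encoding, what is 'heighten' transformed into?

Shifts by position in grocery: pos 0: g→p (+9), pos 1: r→t (+2), pos 2: o→x (+9), pos 3: c→e (+2) — repeating every 2. A repeating key of period 2 is used — shifts +9, +2 over and over.
For heighten: h+9=q, e+2=g, i+9=r, g+2=i, h+9=q, t+2=v, e+9=n, n+2=p.

qgriqvnp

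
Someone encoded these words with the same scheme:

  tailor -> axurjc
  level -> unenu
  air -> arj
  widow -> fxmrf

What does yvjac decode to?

The output letters match the input read backwards, each shifted +9: tailor reversed is roliat. The word is reversed, then every letter is shifted forward by 9.
Decoding yvjac: shift back: y−9=p, v−9=m, j−9=a, a−9=r, c−9=t → pmart; then reverse → tramp.

tramp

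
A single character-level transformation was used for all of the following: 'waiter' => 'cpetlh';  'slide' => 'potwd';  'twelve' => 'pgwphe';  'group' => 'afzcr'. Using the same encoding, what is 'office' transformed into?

The output letters match the input read backwards, each shifted +11: waiter reversed is retiaw. Two steps: reverse the string, then apply a Caesar shift of +11.
For office: reverse → eciffo; then shift: e+11=p, c+11=n, i+11=t, f+11=q, f+11=q, o+11=z.

pntqqz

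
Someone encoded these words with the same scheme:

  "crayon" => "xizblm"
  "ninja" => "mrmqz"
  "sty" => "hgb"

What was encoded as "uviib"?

ferry

Letters are reflected about the middle of the alphabet (position → 25−position): Atbash.
Reversing it on uviib: u↔f, v↔e, i↔r, i↔r, b↔y.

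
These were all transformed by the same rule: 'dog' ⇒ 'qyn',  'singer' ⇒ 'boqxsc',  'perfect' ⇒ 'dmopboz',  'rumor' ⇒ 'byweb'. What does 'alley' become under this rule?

The output letters match the input read backwards, each shifted +10: dog reversed is god. The word is reversed, then every letter is shifted forward by 10.
On alley: reverse → yella; then shift: y+10=i, e+10=o, l+10=v, l+10=v, a+10=k.

iovvk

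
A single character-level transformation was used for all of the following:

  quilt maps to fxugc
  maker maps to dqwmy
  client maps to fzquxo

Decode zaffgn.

button

The output letters match the input read backwards, each shifted +12: quilt reversed is tliuq. Two steps: reverse the string, then apply a Caesar shift of +12.
Reversing it on zaffgn: shift back: z−12=n, a−12=o, f−12=t, f−12=t, g−12=u, n−12=b → nottub; then reverse → button.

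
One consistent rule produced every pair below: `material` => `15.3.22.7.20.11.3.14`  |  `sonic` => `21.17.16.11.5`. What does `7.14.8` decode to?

elf

m is letter #13 and maps to 15: an offset of 2. The number is (letter's place in the alphabet, a=1) + 2.
Reversing it on 7.14.8: 7→(7−2)÷1=5=e, 14→(14−2)÷1=12=l, 8→(8−2)÷1=6=f.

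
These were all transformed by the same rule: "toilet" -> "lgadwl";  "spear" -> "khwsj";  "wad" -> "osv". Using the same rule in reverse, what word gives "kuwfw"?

scene

Compare letters: t→l is +18, o→g is +18, i→a is +18 — a constant shift. It's a constant shift of +18 (ROT18).
Decoding kuwfw: k−18=s, u−18=c, w−18=e, f−18=n, w−18=e.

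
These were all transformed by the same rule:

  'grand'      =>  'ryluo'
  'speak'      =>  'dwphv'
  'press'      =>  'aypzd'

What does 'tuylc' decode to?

inner

It's a Vigenère-style cipher with numeric key [11,7]: position i shifts by key[i mod 2].
Reversing it on tuylc: t−11=i, u−7=n, y−11=n, l−7=e, c−11=r.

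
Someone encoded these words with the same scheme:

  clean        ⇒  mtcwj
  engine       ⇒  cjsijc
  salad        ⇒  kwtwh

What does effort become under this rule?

cxxepf

c(2)→m(12) and l(11)→t(19) fit y≡21x+22 (mod 26); the inverse of 21 mod 26 is 5. Each letter's alphabet position (a=0..z=25) is mapped through 21·x+22 mod 26 — an affine cipher.
On effort: e(4)→21·4+22≡2=c; f(5)→21·5+22≡23=x; f(5)→21·5+22≡23=x; o(14)→21·14+22≡4=e; r(17)→21·17+22≡15=p; t(19)→21·19+22≡5=f (all mod 26).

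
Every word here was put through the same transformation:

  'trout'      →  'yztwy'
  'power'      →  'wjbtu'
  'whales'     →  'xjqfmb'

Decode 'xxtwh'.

The output letters match the input read backwards, each shifted +5: trout reversed is tuort. Two steps: reverse the string, then apply a Caesar shift of +5.
Decoding xxtwh: shift back: x−5=s, x−5=s, t−5=o, w−5=r, h−5=c → ssorc; then reverse → cross.

cross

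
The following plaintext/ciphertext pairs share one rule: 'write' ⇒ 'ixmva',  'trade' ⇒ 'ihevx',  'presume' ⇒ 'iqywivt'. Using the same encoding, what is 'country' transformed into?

cvxrysg

The output letters match the input read backwards, each shifted +4: write reversed is etirw. Read the word backwards and shift each letter +4.
On country: reverse → yrtnuoc; then shift: y+4=c, r+4=v, t+4=x, n+4=r, u+4=y, o+4=s, c+4=g.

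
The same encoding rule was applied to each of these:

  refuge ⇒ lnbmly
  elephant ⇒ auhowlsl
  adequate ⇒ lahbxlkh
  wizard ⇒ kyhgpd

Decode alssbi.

bullet

The word is reversed, then every letter is shifted forward by 7.
Decoding alssbi: shift back: a−7=t, l−7=e, s−7=l, s−7=l, b−7=u, i−7=b → tellub; then reverse → bullet.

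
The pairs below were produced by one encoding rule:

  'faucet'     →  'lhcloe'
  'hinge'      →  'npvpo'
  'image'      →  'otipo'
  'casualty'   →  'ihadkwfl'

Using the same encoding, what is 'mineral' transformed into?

In faucet: f→l is +6, a→h is +7, u→c is +8, c→l is +9 — the shift increases by 1 each position. The shift increases by 1 at each position, starting from +6: 6, 7, 8, ….
For mineral: m+6=s, i+7=p, n+8=v, e+9=n, r+10=b, a+11=l, l+12=x.

spvnblx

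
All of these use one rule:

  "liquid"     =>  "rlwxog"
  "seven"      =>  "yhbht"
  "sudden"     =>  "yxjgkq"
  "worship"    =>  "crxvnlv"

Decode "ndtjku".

hanger

Shifts by position in liquid: pos 0: l→r (+6), pos 1: i→l (+3), pos 2: q→w (+6), pos 3: u→x (+3) — repeating every 2. A repeating key of period 2 is used — shifts +6, +3 over and over.
Reversing it on ndtjku: n−6=h, d−3=a, t−6=n, j−3=g, k−6=e, u−3=r.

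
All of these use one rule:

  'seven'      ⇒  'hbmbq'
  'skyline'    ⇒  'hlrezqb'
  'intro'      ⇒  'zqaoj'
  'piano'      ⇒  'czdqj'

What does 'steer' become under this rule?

s(18)→h(7) and e(4)→b(1) fit y≡19x+3 (mod 26); the inverse of 19 mod 26 is 11. This is an affine cipher: with a=0,…,z=25, each position x becomes (19x+3) mod 26.
Applying it to steer: s(18)→19·18+3≡7=h; t(19)→19·19+3≡0=a; e(4)→19·4+3≡1=b; e(4)→19·4+3≡1=b; r(17)→19·17+3≡14=o (all mod 26).

habbo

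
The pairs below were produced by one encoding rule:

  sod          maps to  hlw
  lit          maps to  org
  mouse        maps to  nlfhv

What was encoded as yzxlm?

bacon

Each pair mirrors across the alphabet (s↔h, o↔l, d↔w): positions sum to 25. Letters are reflected about the middle of the alphabet (position → 25−position): Atbash.
Reversing it on yzxlm: y↔b, z↔a, x↔c, l↔o, m↔n.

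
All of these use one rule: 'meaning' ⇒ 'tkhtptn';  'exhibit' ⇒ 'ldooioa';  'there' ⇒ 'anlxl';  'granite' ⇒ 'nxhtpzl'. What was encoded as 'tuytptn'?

The shifts repeat in a cycle of length 2: positions 0,1,… shift by +7, +6, then the pattern repeats.
Decoding tuytptn: t−7=m, u−6=o, y−7=r, t−6=n, p−7=i, t−6=n, n−7=g.

morning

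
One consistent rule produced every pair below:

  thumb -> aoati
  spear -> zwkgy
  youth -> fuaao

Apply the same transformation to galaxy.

The shift depends on letter class: consonant t→a is +7, but vowel u→a is +6. The rule splits by letter class: vowels +6, consonants +7.
On galaxy: g(cons)+7=n, a(vowel)+6=g, l(cons)+7=s, a(vowel)+6=g, x(cons)+7=e, y(cons)+7=f.

ngsgef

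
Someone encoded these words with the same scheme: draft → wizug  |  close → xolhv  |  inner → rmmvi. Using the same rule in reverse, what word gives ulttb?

Each pair mirrors across the alphabet (d↔w, r↔i, a↔z): positions sum to 25. Letters are reflected about the middle of the alphabet (position → 25−position): Atbash.
Reversing it on ulttb: u↔f, l↔o, t↔g, t↔g, b↔y.

foggy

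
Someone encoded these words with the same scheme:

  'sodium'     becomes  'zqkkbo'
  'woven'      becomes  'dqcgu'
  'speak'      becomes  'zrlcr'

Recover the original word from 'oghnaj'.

health

Shifts by position in sodium: pos 0: s→z (+7), pos 1: o→q (+2), pos 2: d→k (+7), pos 3: i→k (+2) — repeating every 2. A repeating key of period 2 is used — shifts +7, +2 over and over.
Reversing it on oghnaj: o−7=h, g−2=e, h−7=a, n−2=l, a−7=t, j−2=h.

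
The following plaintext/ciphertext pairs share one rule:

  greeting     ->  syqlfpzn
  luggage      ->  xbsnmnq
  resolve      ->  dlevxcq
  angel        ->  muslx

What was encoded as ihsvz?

wagon

Shifts by position in greeting: pos 0: g→s (+12), pos 1: r→y (+7), pos 2: e→q (+12), pos 3: e→l (+7) — repeating every 2. It's a Vigenère-style cipher with numeric key [12,7]: position i shifts by key[i mod 2].
Undoing it on ihsvz: i−12=w, h−7=a, s−12=g, v−7=o, z−12=n.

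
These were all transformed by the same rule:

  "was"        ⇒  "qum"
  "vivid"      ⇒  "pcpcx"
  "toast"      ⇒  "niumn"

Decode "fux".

lad

Compare letters: w→q is +20, a→u is +20, s→m is +20 — a constant shift. Each letter is shifted forward by 20 in the alphabet (a Caesar shift of +20).
Reversing it on fux: f−20=l, u−20=a, x−20=d.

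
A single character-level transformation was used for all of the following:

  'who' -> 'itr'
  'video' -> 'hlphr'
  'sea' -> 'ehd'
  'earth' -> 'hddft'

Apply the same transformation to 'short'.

Two shifts are in play — +3 for a/e/i/o/u, +12 for every other letter.
Applying it to short: s(cons)+12=e, h(cons)+12=t, o(vowel)+3=r, r(cons)+12=d, t(cons)+12=f.

etrdf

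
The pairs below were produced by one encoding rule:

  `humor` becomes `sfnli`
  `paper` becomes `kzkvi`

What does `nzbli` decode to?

Each pair mirrors across the alphabet (h↔s, u↔f, m↔n): positions sum to 25. Each letter is replaced by its mirror in the alphabet: a↔z, b↔y, c↔x, and so on (the Atbash cipher).
Undoing it on nzbli: n↔m, z↔a, b↔y, l↔o, i↔r.

mayor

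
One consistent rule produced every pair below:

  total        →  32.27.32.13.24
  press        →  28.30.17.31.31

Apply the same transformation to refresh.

30.17.18.30.17.31.20

t is letter #20 and maps to 32: an offset of 12. The number is (letter's place in the alphabet, a=1) + 12.
Applying it to refresh: r=18→30, e=5→17, f=6→18, r=18→30, e=5→17, s=19→31, h=8→20.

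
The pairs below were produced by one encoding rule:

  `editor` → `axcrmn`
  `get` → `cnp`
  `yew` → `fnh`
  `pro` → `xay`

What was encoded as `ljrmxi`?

zodiac

Two steps: reverse the string, then apply a Caesar shift of +9.
Reversing it on ljrmxi: shift back: l−9=c, j−9=a, r−9=i, m−9=d, x−9=o, i−9=z → caidoz; then reverse → zodiac.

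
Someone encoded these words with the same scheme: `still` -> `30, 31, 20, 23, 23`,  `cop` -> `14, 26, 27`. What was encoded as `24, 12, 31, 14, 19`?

s is letter #19 and maps to 30: an offset of 11. The number is (letter's place in the alphabet, a=1) + 11.
Reversing it on 24, 12, 31, 14, 19: 24→(24−11)÷1=13=m, 12→(12−11)÷1=1=a, 31→(31−11)÷1=20=t, 14→(14−11)÷1=3=c, 19→(19−11)÷1=8=h.

match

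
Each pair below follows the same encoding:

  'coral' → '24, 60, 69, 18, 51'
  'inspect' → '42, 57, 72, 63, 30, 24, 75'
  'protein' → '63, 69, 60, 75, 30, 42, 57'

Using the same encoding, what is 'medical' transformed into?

c(#3)→24 and o(#15)→60: differences scale by 3, so n = 3·pos + 15. With a=1..z=26, the number is 3·pos + 15.
For medical: m=13→54, e=5→30, d=4→27, i=9→42, c=3→24, a=1→18, l=12→51.

54, 30, 27, 42, 24, 18, 51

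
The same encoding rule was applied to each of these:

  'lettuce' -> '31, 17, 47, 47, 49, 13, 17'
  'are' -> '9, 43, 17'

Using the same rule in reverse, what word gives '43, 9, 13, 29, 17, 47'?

With a=1..z=26, the number is 2·pos + 7.
Reversing it on 43, 9, 13, 29, 17, 47: 43→(43−7)÷2=18=r, 9→(9−7)÷2=1=a, 13→(13−7)÷2=3=c, 29→(29−7)÷2=11=k, 17→(17−7)÷2=5=e, 47→(47−7)÷2=20=t.

racket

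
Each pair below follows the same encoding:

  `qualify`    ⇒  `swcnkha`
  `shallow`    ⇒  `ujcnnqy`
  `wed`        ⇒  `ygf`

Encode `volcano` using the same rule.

Compare letters: q→s is +2, u→w is +2, a→c is +2 — a constant shift. Each letter is shifted forward by 2 in the alphabet (a Caesar shift of +2).
Applying it to volcano: v+2=x, o+2=q, l+2=n, c+2=e, a+2=c, n+2=p, o+2=q.

xqnecpq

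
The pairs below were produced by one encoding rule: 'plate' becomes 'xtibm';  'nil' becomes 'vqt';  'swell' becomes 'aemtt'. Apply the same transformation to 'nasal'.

This is a Caesar cipher with shift 8.
Applying it to nasal: n+8=v, a+8=i, s+8=a, a+8=i, l+8=t.

viait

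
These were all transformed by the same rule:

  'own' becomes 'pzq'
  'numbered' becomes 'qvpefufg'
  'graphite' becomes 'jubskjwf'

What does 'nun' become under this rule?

The shift depends on letter class: consonant w→z is +3, but vowel o→p is +1. Vowels shift forward by 1 and consonants shift forward by 3.
On nun: n(cons)+3=q, u(vowel)+1=v, n(cons)+3=q.

qvq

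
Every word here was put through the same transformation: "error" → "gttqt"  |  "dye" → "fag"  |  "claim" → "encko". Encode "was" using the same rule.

ycu

This is a Caesar cipher with shift 2.
For was: w+2=y, a+2=c, s+2=u.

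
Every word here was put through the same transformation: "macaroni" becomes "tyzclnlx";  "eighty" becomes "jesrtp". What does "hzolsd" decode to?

shadow

Read the word backwards and shift each letter +11.
Decoding hzolsd: shift back: h−11=w, z−11=o, o−11=d, l−11=a, s−11=h, d−11=s → wodahs; then reverse → shadow.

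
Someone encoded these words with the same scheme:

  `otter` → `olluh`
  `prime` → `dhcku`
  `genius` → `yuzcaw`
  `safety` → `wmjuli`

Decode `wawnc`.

o(14)→o(14) and t(19)→l(11) fit y≡15x+12 (mod 26); the inverse of 15 mod 26 is 7. Treating letters as 0–25, the rule is x ↦ 15x + 12 (mod 26).
Undoing it on wawnc: w(22)→7·(22−12)≡18=s; a(0)→7·(0−12)≡20=u; w(22)→7·(22−12)≡18=s; n(13)→7·(13−12)≡7=h; c(2)→7·(2−12)≡8=i (all mod 26).

sushi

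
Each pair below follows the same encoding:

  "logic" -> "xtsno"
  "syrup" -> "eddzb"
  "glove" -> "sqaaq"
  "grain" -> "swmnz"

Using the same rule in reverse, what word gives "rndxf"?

first

Shifts by position in logic: pos 0: l→x (+12), pos 1: o→t (+5), pos 2: g→s (+12), pos 3: i→n (+5) — repeating every 2. The shifts repeat in a cycle of length 2: positions 0,1,… shift by +12, +5, then the pattern repeats.
Undoing it on rndxf: r−12=f, n−5=i, d−12=r, x−5=s, f−12=t.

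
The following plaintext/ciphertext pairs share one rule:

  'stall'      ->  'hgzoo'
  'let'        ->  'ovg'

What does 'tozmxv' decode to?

Each pair mirrors across the alphabet (s↔h, t↔g, a↔z): positions sum to 25. This is the alphabet-reversal cipher (Atbash): a becomes z, b becomes y, etc.
Reversing it on tozmxv: t↔g, o↔l, z↔a, m↔n, x↔c, v↔e.

glance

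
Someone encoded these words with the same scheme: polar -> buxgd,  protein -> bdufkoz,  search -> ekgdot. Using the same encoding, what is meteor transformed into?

The shift depends on letter class: consonant p→b is +12, but vowel o→u is +6. Vowels shift forward by 6 and consonants shift forward by 12.
On meteor: m(cons)+12=y, e(vowel)+6=k, t(cons)+12=f, e(vowel)+6=k, o(vowel)+6=u, r(cons)+12=d.

ykfkud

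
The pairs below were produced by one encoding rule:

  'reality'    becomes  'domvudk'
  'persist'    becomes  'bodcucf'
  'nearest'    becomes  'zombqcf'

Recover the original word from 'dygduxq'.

Shifts by position in reality: pos 0: r→d (+12), pos 1: e→o (+10), pos 2: a→m (+12), pos 3: l→v (+10) — repeating every 2. The shifts repeat in a cycle of length 2: positions 0,1,… shift by +12, +10, then the pattern repeats.
Decoding dygduxq: d−12=r, y−10=o, g−12=u, d−10=t, u−12=i, x−10=n, q−12=e.

routine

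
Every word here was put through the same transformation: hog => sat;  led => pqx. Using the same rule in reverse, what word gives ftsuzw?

The output letters match the input read backwards, each shifted +12: hog reversed is goh. Two steps: reverse the string, then apply a Caesar shift of +12.
Decoding ftsuzw: shift back: f−12=t, t−12=h, s−12=g, u−12=i, z−12=n, w−12=k → thgink; then reverse → knight.

knight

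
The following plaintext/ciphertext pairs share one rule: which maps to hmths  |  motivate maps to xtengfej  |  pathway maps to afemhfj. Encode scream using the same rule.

It's a Vigenère-style cipher with numeric key [11,5]: position i shifts by key[i mod 2].
On scream: s+11=d, c+5=h, r+11=c, e+5=j, a+11=l, m+5=r.

dhcjlr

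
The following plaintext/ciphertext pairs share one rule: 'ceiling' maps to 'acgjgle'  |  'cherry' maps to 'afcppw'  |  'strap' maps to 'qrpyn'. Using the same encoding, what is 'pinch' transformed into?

nglaf

Compare letters: c→a is +24, e→c is +24, i→g is +24 — a constant shift. It's a constant shift of +24 (ROT24).
On pinch: p+24=n, i+24=g, n+24=l, c+24=a, h+24=f.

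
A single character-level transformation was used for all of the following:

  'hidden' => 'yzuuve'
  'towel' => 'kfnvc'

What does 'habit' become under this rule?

yrszk

This is a Caesar cipher with shift 17.
On habit: h+17=y, a+17=r, b+17=s, i+17=z, t+17=k.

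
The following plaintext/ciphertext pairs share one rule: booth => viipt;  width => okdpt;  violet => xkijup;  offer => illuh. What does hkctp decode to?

right

b(1)→v(21) and o(14)→i(8) fit y≡17x+4 (mod 26); the inverse of 17 mod 26 is 23. This is an affine cipher: with a=0,…,z=25, each position x becomes (17x+4) mod 26.
Reversing it on hkctp: h(7)→23·(7−4)≡17=r; k(10)→23·(10−4)≡8=i; c(2)→23·(2−4)≡6=g; t(19)→23·(19−4)≡7=h; p(15)→23·(15−4)≡19=t (all mod 26).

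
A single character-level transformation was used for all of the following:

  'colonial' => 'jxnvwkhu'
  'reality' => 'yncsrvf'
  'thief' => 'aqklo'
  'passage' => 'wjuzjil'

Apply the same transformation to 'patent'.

Shifts by position in colonial: pos 0: c→j (+7), pos 1: o→x (+9), pos 2: l→n (+2), pos 3: o→v (+7), pos 4: n→w (+9), pos 5: i→k (+2) — repeating every 3. The shifts repeat in a cycle of length 3: positions 0,1,… shift by +7, +9, +2, then the pattern repeats.
On patent: p+7=w, a+9=j, t+2=v, e+7=l, n+9=w, t+2=v.

wjvlwv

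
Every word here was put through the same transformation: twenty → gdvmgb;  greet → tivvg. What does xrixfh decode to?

circus

Each pair mirrors across the alphabet (t↔g, w↔d, e↔v): positions sum to 25. This is the alphabet-reversal cipher (Atbash): a becomes z, b becomes y, etc.
Undoing it on xrixfh: x↔c, r↔i, i↔r, x↔c, f↔u, h↔s.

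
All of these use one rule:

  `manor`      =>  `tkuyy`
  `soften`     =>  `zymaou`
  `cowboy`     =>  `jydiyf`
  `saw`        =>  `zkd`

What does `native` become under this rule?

The shift depends on letter class: consonant m→t is +7, but vowel a→k is +10. Vowels shift forward by 10 and consonants shift forward by 7.
On native: n(cons)+7=u, a(vowel)+10=k, t(cons)+7=a, i(vowel)+10=s, v(cons)+7=c, e(vowel)+10=o.

ukasco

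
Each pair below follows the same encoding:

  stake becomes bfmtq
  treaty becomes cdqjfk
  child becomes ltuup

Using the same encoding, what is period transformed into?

yqdrap

A repeating key of period 3 is used — shifts +9, +12, +12 over and over.
On period: p+9=y, e+12=q, r+12=d, i+9=r, o+12=a, d+12=p.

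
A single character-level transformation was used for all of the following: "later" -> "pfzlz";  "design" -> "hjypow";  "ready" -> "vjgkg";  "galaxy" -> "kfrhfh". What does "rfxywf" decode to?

narrow

Each letter shifts forward by (position + 4), i.e. 4, 5, 6, … — the shift grows by one for each successive letter.
Reversing it on rfxywf: r−4=n, f−5=a, x−6=r, y−7=r, w−8=o, f−9=w.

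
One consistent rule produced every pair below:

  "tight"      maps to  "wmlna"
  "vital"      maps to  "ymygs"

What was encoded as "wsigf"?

today

Letter i (0-indexed) is shifted by i+3, so successive shifts are 3, 4, 5, ….
Decoding wsigf: w−3=t, s−4=o, i−5=d, g−6=a, f−7=y.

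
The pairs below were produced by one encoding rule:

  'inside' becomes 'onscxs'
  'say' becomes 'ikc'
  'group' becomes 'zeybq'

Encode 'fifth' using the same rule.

rdpsp

The output letters match the input read backwards, each shifted +10: inside reversed is edisni. The word is reversed, then every letter is shifted forward by 10.
For fifth: reverse → htfif; then shift: h+10=r, t+10=d, f+10=p, i+10=s, f+10=p.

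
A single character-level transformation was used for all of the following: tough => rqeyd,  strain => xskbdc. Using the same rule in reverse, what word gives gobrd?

threw

Read the word backwards and shift each letter +10.
Decoding gobrd: shift back: g−10=w, o−10=e, b−10=r, r−10=h, d−10=t → werht; then reverse → threw.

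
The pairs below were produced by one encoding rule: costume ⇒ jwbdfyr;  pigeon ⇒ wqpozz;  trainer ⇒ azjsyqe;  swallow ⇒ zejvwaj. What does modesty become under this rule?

In costume: c→j is +7, o→w is +8, s→b is +9, t→d is +10 — the shift increases by 1 each position. The shift increases by 1 at each position, starting from +7: 7, 8, 9, ….
On modesty: m+7=t, o+8=w, d+9=m, e+10=o, s+11=d, t+12=f, y+13=l.

twmodfl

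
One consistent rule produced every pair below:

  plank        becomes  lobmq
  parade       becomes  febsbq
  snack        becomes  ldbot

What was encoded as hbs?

The output letters match the input read backwards, each shifted +1: plank reversed is knalp. The word is reversed, then every letter is shifted forward by 1.
Undoing it on hbs: shift back: h−1=g, b−1=a, s−1=r → gar; then reverse → rag.

rag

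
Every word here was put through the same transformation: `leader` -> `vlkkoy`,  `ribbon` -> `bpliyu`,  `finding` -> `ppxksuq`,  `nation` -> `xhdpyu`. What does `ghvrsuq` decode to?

Shifts by position in leader: pos 0: l→v (+10), pos 1: e→l (+7), pos 2: a→k (+10), pos 3: d→k (+7) — repeating every 2. It's a Vigenère-style cipher with numeric key [10,7]: position i shifts by key[i mod 2].
Reversing it on ghvrsuq: g−10=w, h−7=a, v−10=l, r−7=k, s−10=i, u−7=n, q−10=g.

walking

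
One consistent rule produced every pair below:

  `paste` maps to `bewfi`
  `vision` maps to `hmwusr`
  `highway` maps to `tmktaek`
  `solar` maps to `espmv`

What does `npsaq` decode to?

Shifts by position in paste: pos 0: p→b (+12), pos 1: a→e (+4), pos 2: s→w (+4), pos 3: t→f (+12), pos 4: e→i (+4) — repeating every 3. It's a Vigenère-style cipher with numeric key [12,4,4]: position i shifts by key[i mod 3].
Decoding npsaq: n−12=b, p−4=l, s−4=o, a−12=o, q−4=m.

bloom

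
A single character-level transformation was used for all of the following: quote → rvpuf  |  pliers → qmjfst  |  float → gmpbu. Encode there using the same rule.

Compare letters: q→r is +1, u→v is +1, o→p is +1 — a constant shift. It's a constant shift of +1 (ROT1).
Applying it to there: t+1=u, h+1=i, e+1=f, r+1=s, e+1=f.

uifsf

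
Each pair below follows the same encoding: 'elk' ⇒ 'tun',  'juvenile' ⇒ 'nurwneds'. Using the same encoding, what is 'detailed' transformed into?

The word is reversed, then every letter is shifted forward by 9.
Applying it to detailed: reverse → deliated; then shift: d+9=m, e+9=n, l+9=u, i+9=r, a+9=j, t+9=c, e+9=n, d+9=m.

mnurjcnm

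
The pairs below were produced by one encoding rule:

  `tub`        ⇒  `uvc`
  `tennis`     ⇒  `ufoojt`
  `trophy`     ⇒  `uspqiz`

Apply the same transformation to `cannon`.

dboopo

Compare letters: t→u is +1, u→v is +1, b→c is +1 — a constant shift. Every letter moves 1 place later in the alphabet, wrapping around z→a.
Applying it to cannon: c+1=d, a+1=b, n+1=o, n+1=o, o+1=p, n+1=o.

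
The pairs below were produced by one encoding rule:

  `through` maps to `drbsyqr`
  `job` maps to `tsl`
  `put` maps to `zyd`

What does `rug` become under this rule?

byq

The rule splits by letter class: vowels +4, consonants +10.
Applying it to rug: r(cons)+10=b, u(vowel)+4=y, g(cons)+10=q.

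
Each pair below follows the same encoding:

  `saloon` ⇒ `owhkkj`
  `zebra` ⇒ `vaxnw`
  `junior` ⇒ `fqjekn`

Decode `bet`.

Compare letters: s→o is +22, a→w is +22, l→h is +22 — a constant shift. Every letter moves 22 places later in the alphabet, wrapping around z→a.
Undoing it on bet: b−22=f, e−22=i, t−22=x.

fix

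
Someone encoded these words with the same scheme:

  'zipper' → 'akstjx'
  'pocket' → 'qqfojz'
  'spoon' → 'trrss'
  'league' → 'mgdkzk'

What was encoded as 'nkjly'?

might

Letter i (0-indexed) is shifted by i+1, so successive shifts are 1, 2, 3, ….
Decoding nkjly: n−1=m, k−2=i, j−3=g, l−4=h, y−5=t.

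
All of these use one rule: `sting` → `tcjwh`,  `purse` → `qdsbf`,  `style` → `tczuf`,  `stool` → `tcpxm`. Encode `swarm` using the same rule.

tfban

Shifts by position in sting: pos 0: s→t (+1), pos 1: t→c (+9), pos 2: i→j (+1), pos 3: n→w (+9) — repeating every 2. A repeating key of period 2 is used — shifts +1, +9 over and over.
Applying it to swarm: s+1=t, w+9=f, a+1=b, r+9=a, m+1=n.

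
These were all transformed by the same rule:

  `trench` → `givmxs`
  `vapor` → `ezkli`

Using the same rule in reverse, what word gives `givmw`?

trend

Each pair mirrors across the alphabet (t↔g, r↔i, e↔v): positions sum to 25. Letters are reflected about the middle of the alphabet (position → 25−position): Atbash.
Decoding givmw: g↔t, i↔r, v↔e, m↔n, w↔d.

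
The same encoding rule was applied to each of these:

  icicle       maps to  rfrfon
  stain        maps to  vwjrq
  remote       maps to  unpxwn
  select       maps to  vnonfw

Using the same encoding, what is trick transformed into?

Two shifts are in play — +9 for a/e/i/o/u, +3 for every other letter.
Applying it to trick: t(cons)+3=w, r(cons)+3=u, i(vowel)+9=r, c(cons)+3=f, k(cons)+3=n.

wurfn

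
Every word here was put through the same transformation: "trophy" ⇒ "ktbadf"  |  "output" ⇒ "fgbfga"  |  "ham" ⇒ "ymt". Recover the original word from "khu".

The word is reversed, then every letter is shifted forward by 12.
Undoing it on khu: shift back: k−12=y, h−12=v, u−12=i → yvi; then reverse → ivy.

ivy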